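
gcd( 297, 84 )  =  3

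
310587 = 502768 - 192181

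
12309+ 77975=90284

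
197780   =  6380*31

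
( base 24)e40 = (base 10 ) 8160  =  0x1fe0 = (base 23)f9i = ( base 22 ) gik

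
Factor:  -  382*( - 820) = 313240 = 2^3 * 5^1*41^1* 191^1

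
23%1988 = 23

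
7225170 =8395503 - 1170333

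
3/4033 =3/4033 = 0.00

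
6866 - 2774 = 4092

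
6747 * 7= 47229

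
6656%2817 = 1022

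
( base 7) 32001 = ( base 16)1ED2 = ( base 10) 7890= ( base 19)12g5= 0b1111011010010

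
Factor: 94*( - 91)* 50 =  - 2^2*5^2*7^1*13^1*47^1=- 427700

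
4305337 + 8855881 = 13161218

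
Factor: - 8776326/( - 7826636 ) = 2^( - 1)*3^1* 13^1*29^(  -  1 )*37^1*109^(-1 )*619^ ( - 1)*3041^1 = 4388163/3913318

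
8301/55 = 8301/55 = 150.93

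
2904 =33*88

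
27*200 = 5400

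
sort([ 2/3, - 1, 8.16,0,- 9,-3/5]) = [-9,  -  1, - 3/5,0 , 2/3, 8.16] 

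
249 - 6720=- 6471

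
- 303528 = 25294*( - 12 )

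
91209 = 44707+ 46502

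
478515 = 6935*69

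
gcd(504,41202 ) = 126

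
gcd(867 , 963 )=3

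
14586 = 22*663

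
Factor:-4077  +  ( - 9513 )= - 2^1*3^2*5^1*151^1= - 13590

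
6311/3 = 2103 + 2/3 = 2103.67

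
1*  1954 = 1954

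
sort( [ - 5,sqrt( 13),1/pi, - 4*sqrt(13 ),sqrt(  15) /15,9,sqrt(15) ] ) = [ - 4 *sqrt(13), - 5,sqrt( 15 ) /15,1/pi , sqrt(13),sqrt(15 ),9 ]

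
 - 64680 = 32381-97061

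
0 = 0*2287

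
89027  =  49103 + 39924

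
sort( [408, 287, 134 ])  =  [134,287, 408 ] 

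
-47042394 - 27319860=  - 74362254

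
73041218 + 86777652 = 159818870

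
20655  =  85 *243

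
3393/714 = 1131/238 = 4.75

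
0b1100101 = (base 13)7A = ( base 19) 56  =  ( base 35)2V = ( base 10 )101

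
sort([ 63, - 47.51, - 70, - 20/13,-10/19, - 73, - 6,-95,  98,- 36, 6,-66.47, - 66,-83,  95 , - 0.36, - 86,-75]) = [-95, - 86, -83, - 75,-73  , - 70,- 66.47,  -  66,-47.51, - 36, - 6, - 20/13, - 10/19,-0.36, 6,63, 95, 98]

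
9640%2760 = 1360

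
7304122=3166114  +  4138008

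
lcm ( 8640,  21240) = 509760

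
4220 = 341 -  - 3879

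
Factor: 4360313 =17^1 * 256489^1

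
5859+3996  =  9855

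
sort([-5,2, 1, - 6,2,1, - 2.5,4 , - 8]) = [ - 8, - 6, - 5, - 2.5,1 , 1, 2, 2,4 ] 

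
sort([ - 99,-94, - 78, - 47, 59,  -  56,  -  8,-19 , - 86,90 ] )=[ - 99, - 94, - 86, - 78, - 56 ,- 47,-19, - 8, 59,90]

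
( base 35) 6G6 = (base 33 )78T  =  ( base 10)7916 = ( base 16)1EEC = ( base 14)2C56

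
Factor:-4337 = - 4337^1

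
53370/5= 10674  =  10674.00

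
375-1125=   -  750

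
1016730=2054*495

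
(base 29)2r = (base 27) 34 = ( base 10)85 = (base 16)55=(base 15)5a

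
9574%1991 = 1610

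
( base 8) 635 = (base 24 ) H5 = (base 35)bs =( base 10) 413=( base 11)346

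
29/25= 1 + 4/25=1.16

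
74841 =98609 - 23768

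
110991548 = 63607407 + 47384141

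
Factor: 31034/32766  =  3^( - 1)*43^(-1 )*59^1*127^( - 1)*263^1 =15517/16383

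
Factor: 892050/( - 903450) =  - 313/317=- 313^1*317^( - 1 )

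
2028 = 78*26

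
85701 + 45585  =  131286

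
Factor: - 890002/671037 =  - 2^1*3^ ( - 1)*223679^( - 1) * 445001^1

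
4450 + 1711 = 6161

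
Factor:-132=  -2^2*3^1*11^1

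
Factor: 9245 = 5^1*43^2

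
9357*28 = 261996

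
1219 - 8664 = -7445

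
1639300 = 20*81965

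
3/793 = 3/793 = 0.00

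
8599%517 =327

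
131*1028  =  134668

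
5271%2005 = 1261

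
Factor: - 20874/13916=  - 3/2 = - 2^( - 1)*3^1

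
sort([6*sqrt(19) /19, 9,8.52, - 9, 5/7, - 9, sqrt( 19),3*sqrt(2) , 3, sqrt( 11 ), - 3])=[ -9, - 9, - 3,  5/7,6*sqrt( 19)/19, 3, sqrt( 11 ), 3*sqrt( 2),sqrt( 19),8.52, 9 ] 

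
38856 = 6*6476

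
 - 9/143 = -1 + 134/143  =  - 0.06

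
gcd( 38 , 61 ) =1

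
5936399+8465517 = 14401916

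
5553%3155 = 2398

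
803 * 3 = 2409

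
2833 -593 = 2240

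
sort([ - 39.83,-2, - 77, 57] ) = [ - 77,-39.83, - 2,57]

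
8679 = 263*33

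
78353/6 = 78353/6= 13058.83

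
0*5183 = 0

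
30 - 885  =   - 855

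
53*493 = 26129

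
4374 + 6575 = 10949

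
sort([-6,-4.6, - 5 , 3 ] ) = [-6, - 5 , - 4.6, 3]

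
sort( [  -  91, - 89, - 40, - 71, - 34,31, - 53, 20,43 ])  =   [ - 91, - 89, - 71, - 53,-40, - 34 , 20,31, 43]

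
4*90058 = 360232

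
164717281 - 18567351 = 146149930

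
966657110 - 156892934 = 809764176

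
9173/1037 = 9173/1037 = 8.85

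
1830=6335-4505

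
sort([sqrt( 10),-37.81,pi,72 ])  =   [ - 37.81, pi,sqrt(10),72]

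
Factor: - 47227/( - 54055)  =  83/95= 5^( - 1)*19^(- 1)*83^1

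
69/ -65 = - 2 + 61/65=- 1.06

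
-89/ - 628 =89/628= 0.14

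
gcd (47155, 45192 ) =1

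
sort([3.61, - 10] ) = [ - 10,3.61 ]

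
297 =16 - -281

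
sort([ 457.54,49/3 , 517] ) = [ 49/3, 457.54,517 ] 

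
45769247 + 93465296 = 139234543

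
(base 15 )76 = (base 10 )111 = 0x6f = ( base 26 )47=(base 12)93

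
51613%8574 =169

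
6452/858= 3226/429 = 7.52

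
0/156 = 0 = 0.00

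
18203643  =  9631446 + 8572197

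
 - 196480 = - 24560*8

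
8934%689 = 666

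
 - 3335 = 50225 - 53560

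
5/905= 1/181=0.01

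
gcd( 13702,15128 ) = 62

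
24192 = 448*54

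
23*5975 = 137425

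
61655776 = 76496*806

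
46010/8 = 23005/4 = 5751.25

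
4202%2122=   2080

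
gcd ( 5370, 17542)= 358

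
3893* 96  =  373728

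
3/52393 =3/52393 = 0.00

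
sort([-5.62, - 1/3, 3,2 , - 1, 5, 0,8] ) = [-5.62, - 1 , - 1/3,0, 2,3, 5,8] 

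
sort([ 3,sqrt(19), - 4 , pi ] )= [ - 4,3,pi, sqrt(19 )] 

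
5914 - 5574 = 340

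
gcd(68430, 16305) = 15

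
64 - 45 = 19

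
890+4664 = 5554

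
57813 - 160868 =-103055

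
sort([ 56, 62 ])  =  [56,62 ]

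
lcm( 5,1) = 5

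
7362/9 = 818 = 818.00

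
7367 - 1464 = 5903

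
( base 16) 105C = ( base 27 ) 5k3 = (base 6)31220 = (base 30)4ji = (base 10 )4188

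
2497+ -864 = 1633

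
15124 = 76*199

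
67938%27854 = 12230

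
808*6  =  4848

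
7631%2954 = 1723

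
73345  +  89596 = 162941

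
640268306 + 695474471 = 1335742777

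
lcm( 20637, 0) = 0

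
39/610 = 39/610 = 0.06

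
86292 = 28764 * 3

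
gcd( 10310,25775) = 5155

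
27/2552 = 27/2552 = 0.01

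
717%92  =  73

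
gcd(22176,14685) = 33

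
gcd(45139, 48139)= 1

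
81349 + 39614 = 120963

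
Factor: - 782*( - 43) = 2^1*17^1*23^1*43^1 = 33626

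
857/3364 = 857/3364=0.25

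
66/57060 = 11/9510 = 0.00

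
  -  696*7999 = - 5567304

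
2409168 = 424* 5682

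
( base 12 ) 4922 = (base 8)20052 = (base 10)8234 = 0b10000000101010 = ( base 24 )E72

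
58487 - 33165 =25322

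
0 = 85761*0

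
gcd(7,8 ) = 1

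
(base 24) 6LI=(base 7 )14412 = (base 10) 3978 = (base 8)7612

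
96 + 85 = 181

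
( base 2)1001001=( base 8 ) 111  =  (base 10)73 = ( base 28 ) 2h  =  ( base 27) 2J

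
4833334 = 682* 7087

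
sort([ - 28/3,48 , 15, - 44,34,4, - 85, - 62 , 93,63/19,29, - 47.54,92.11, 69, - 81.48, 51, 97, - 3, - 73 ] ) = [ - 85 , - 81.48, - 73 , - 62, - 47.54, - 44 , -28/3 , - 3,63/19, 4,15, 29,34,48,51,69,92.11,93,  97]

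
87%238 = 87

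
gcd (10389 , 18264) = 3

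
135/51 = 45/17 = 2.65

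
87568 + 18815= 106383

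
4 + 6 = 10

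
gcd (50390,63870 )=10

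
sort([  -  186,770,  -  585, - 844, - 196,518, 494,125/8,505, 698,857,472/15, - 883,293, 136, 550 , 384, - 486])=[ - 883,- 844 ,- 585,  -  486,-196 ,-186,125/8 , 472/15, 136,293,384,494,505,518, 550,698,  770,857 ]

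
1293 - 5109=-3816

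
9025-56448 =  - 47423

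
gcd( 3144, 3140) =4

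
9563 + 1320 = 10883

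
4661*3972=18513492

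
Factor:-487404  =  - 2^2*3^3*4513^1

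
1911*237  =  452907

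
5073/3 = 1691 = 1691.00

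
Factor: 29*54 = 2^1*3^3*29^1=1566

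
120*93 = 11160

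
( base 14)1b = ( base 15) 1A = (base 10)25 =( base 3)221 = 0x19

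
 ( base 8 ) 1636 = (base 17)338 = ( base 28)152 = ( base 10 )926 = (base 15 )41B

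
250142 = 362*691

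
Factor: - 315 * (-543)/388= 171045/388 = 2^( - 2)*3^3*5^1*7^1*97^ ( - 1)*181^1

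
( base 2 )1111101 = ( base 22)5f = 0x7D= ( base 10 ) 125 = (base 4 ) 1331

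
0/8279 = 0 = 0.00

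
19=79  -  60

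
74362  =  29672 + 44690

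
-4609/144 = -33 + 143/144 = - 32.01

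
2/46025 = 2/46025 =0.00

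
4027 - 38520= - 34493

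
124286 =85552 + 38734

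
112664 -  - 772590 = 885254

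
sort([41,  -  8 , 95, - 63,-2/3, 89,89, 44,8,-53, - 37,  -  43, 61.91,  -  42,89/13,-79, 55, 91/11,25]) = [-79, - 63, - 53, - 43 ,  -  42, - 37, - 8, - 2/3, 89/13, 8,91/11,25, 41, 44,55,61.91, 89, 89, 95]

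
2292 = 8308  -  6016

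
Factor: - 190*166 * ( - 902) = 28449080 = 2^3*5^1*11^1*19^1*41^1 * 83^1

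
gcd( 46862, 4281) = 1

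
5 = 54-49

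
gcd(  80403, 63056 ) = 1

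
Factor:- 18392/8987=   -  2^3* 11^1 *43^( - 1)  =  -88/43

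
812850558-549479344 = 263371214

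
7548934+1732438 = 9281372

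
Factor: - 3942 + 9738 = 5796 = 2^2*3^2*7^1*23^1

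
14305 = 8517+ 5788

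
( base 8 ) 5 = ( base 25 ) 5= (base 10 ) 5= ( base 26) 5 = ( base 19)5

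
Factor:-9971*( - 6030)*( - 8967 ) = - 2^1 *3^3*5^1 * 7^2*13^2*59^1 * 61^1*67^1 = - 539142040710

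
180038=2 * 90019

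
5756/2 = 2878= 2878.00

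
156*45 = 7020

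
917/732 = 1 + 185/732 =1.25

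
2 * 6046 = 12092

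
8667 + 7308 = 15975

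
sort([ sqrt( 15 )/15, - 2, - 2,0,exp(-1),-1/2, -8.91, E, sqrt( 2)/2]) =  [ - 8.91  , - 2,  -  2, - 1/2,0, sqrt( 15) /15, exp( -1 ),sqrt( 2)/2, E]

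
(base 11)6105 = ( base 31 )8dl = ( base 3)102010110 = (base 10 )8112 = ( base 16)1fb0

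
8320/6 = 4160/3 = 1386.67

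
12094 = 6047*2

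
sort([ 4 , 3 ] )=[ 3,4 ]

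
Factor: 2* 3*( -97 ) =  -2^1*3^1*97^1  =  - 582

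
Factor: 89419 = 11^2*739^1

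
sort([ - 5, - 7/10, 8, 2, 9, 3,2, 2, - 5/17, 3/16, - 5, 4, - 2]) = [ - 5, - 5  , - 2, - 7/10,- 5/17, 3/16 , 2, 2,2, 3, 4,  8,9]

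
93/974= 93/974= 0.10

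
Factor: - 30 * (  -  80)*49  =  2^5*3^1*5^2*7^2 = 117600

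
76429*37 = 2827873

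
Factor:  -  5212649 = - 13^1*83^1*4831^1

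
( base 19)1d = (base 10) 32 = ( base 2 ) 100000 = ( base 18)1E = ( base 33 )w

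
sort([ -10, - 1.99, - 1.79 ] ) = [-10, - 1.99 , - 1.79] 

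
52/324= 13/81 = 0.16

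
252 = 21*12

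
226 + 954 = 1180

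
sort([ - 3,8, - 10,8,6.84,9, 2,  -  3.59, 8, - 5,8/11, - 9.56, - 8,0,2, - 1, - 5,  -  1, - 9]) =[ - 10,-9.56, - 9, - 8, - 5,- 5, - 3.59,-3, - 1, - 1,0,8/11, 2,2,6.84, 8,8,8,9]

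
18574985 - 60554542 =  - 41979557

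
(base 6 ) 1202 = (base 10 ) 290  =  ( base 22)d4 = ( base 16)122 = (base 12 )202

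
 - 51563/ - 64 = 805+43/64 = 805.67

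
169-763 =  - 594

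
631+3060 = 3691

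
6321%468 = 237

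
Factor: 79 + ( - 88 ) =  -9 = - 3^2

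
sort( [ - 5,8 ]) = [ - 5,  8]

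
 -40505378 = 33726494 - 74231872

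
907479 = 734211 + 173268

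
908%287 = 47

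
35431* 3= 106293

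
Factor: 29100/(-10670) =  - 2^1* 3^1 * 5^1 * 11^(-1) = - 30/11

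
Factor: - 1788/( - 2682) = 2/3 = 2^1*3^( - 1 ) 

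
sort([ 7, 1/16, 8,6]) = [ 1/16,6 , 7, 8 ] 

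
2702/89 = 2702/89=30.36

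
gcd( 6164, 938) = 134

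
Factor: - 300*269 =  - 80700 = - 2^2 * 3^1*5^2*269^1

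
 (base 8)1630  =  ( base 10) 920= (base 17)332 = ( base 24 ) 1E8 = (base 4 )32120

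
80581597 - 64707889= 15873708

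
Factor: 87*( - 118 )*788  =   - 8089608 = - 2^3 * 3^1*29^1*59^1*197^1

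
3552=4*888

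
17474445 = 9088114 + 8386331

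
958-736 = 222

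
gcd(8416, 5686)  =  2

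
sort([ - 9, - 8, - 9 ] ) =[  -  9,-9 , - 8]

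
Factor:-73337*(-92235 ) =6764238195  =  3^1*5^1*11^2*13^1*43^1*59^1*113^1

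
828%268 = 24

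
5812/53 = 109+ 35/53 = 109.66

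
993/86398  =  993/86398 = 0.01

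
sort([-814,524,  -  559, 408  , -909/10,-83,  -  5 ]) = [-814, - 559, - 909/10, - 83,-5,  408, 524]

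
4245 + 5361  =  9606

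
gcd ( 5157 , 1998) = 27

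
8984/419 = 8984/419 = 21.44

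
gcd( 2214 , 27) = 27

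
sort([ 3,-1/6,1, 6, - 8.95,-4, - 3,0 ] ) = [ -8.95,-4, - 3,- 1/6,  0, 1, 3, 6] 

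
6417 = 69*93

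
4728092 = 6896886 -2168794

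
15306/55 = 15306/55 = 278.29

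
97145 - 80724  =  16421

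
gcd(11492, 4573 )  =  17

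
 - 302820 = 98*(-3090 )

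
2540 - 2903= - 363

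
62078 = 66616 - 4538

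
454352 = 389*1168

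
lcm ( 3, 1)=3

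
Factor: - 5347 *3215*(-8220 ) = 2^2*3^1*5^2 * 137^1*643^1* 5347^1 = 141306773100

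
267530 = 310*863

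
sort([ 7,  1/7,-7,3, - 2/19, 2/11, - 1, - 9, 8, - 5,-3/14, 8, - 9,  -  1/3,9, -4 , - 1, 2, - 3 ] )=[  -  9,-9, - 7, -5, - 4,- 3, - 1, - 1, - 1/3, - 3/14, -2/19 , 1/7,2/11, 2,  3 , 7, 8, 8,  9]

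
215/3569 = 5/83 = 0.06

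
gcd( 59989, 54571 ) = 1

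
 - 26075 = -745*35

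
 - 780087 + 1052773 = 272686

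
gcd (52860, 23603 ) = 1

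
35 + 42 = 77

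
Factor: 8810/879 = 2^1*3^(-1)*5^1*293^( - 1)*881^1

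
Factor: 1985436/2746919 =2^2 * 3^2*7^ (-1) * 71^( - 1 )*131^1*421^1 *5527^( - 1)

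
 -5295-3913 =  - 9208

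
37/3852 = 37/3852=0.01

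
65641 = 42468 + 23173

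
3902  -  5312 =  -1410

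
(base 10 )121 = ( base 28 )49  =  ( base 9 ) 144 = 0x79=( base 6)321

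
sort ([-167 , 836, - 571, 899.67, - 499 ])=[-571, - 499, - 167,836, 899.67 ]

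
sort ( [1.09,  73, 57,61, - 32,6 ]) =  [ - 32,1.09, 6,57, 61,73] 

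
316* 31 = 9796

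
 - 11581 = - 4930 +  - 6651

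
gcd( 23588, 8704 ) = 4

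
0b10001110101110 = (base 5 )243014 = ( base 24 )FKE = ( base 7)35426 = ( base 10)9134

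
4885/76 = 4885/76 = 64.28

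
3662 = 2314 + 1348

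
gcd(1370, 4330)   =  10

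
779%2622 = 779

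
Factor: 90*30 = 2^2*3^3*5^2 = 2700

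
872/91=872/91 =9.58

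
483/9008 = 483/9008 =0.05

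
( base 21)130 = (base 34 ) es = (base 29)HB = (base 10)504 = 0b111111000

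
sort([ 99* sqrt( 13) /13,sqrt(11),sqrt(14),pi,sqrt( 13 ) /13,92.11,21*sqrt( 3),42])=[ sqrt( 13) /13, pi , sqrt( 11 ), sqrt(14),99 * sqrt( 13 ) /13, 21*sqrt( 3 ), 42,92.11 ] 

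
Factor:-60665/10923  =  -5515/993 =- 3^( - 1)*5^1 *331^(-1)*1103^1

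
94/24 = 3 + 11/12 = 3.92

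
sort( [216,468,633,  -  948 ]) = [ - 948, 216, 468,  633 ] 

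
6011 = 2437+3574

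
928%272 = 112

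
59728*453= 27056784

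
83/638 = 83/638= 0.13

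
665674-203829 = 461845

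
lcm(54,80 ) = 2160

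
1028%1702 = 1028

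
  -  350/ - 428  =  175/214 = 0.82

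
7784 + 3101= 10885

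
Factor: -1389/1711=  - 3^1 * 29^( -1 ) * 59^(  -  1 )*463^1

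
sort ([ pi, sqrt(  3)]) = [ sqrt(3),pi] 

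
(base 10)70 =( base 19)3D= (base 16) 46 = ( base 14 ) 50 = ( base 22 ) 34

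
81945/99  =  827 + 8/11 = 827.73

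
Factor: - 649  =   - 11^1 * 59^1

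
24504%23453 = 1051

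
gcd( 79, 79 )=79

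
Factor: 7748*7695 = 2^2 * 3^4*5^1 * 13^1*19^1*149^1 = 59620860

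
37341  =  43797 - 6456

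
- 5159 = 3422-8581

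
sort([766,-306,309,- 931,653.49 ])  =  [ - 931,  -  306, 309,653.49 , 766] 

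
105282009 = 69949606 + 35332403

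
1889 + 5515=7404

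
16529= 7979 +8550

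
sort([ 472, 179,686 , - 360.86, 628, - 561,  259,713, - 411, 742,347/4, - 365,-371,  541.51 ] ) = [  -  561, - 411,-371, - 365, - 360.86,347/4,179 , 259, 472,541.51, 628, 686,713 , 742 ]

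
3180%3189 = 3180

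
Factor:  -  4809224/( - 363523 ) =2^3*7^1*157^1*547^1*363523^(-1 )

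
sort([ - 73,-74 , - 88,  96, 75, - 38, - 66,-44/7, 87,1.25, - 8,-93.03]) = [ - 93.03,-88,-74,-73, - 66, - 38,-8,  -  44/7,1.25,  75,  87, 96 ] 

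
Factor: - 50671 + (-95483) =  - 146154 = - 2^1*3^1*24359^1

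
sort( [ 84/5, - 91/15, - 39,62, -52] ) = [  -  52 , - 39,  -  91/15, 84/5,62 ] 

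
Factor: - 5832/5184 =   -  2^( - 3)*3^2  =  -9/8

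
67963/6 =67963/6 = 11327.17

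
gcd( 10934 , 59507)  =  7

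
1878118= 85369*22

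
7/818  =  7/818 = 0.01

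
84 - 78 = 6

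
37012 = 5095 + 31917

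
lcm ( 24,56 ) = 168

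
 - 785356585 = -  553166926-232189659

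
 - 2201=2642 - 4843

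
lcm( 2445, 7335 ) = 7335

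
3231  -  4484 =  - 1253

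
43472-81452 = -37980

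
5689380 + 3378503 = 9067883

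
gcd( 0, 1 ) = 1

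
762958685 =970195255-207236570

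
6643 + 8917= 15560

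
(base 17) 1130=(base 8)12205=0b1010010000101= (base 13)2511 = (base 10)5253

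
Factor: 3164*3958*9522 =2^4* 3^2 *7^1*23^2*113^1*1979^1 = 119245072464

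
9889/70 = 9889/70  =  141.27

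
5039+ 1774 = 6813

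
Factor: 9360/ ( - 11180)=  - 36/43 = - 2^2 * 3^2*43^( - 1) 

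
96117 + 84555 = 180672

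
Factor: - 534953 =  - 59^1*9067^1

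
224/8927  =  224/8927 = 0.03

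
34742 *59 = 2049778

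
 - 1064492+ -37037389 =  - 38101881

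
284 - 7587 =  -  7303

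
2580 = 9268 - 6688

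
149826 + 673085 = 822911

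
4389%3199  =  1190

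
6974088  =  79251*88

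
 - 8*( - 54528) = 436224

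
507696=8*63462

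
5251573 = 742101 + 4509472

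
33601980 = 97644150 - 64042170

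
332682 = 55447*6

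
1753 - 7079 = - 5326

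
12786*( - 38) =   -  485868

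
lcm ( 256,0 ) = 0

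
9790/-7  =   - 1399 + 3/7  =  - 1398.57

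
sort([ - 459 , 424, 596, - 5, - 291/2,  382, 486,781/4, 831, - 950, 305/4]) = [ - 950, - 459, - 291/2, - 5, 305/4 , 781/4, 382,424, 486,  596, 831]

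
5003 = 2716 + 2287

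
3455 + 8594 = 12049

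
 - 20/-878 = 10/439 = 0.02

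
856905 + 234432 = 1091337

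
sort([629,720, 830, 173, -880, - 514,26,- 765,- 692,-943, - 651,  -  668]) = [-943,  -  880,-765, - 692, - 668, - 651 , - 514, 26,173, 629,  720,830]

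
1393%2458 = 1393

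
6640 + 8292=14932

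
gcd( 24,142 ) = 2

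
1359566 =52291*26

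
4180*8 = 33440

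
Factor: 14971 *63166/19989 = 945658186/19989 = 2^1 * 3^( - 2 )*11^1 *1361^1*2221^( - 1)*31583^1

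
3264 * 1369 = 4468416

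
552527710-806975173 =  - 254447463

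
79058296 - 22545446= 56512850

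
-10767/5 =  - 10767/5 = - 2153.40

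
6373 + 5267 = 11640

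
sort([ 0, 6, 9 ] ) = [0,  6,9]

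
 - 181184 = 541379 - 722563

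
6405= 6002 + 403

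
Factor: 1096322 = 2^1 * 47^1 * 107^1*109^1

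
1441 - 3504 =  - 2063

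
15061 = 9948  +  5113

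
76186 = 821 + 75365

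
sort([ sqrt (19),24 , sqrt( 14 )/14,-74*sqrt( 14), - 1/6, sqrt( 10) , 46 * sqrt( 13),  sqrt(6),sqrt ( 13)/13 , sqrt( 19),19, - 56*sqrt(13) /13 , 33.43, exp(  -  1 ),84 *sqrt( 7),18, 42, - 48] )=[-74* sqrt (14)  , - 48, - 56 * sqrt (13 ) /13, - 1/6,sqrt( 14 ) /14,sqrt(13) /13 , exp (-1 ),sqrt( 6),sqrt( 10),sqrt (19 ), sqrt( 19 ), 18, 19, 24 , 33.43 , 42,  46 * sqrt( 13),84*sqrt(7) ]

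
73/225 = 73/225 = 0.32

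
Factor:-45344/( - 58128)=2834/3633 = 2^1*3^( - 1)*7^( - 1)*13^1*109^1*173^(  -  1)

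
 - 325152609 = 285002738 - 610155347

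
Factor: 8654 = 2^1 * 4327^1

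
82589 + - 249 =82340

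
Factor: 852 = 2^2 * 3^1*71^1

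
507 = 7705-7198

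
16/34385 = 16/34385 = 0.00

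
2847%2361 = 486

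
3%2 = 1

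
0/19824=0 = 0.00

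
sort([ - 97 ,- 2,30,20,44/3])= [ - 97, - 2,44/3, 20,30]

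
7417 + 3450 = 10867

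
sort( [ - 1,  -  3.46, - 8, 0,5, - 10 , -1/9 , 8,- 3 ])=[ - 10, -8, - 3.46, - 3, - 1,-1/9, 0,5,8]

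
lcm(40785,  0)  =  0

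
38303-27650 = 10653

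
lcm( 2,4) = 4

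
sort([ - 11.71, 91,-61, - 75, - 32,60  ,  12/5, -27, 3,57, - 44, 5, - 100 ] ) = [-100,  -  75, - 61, - 44, - 32, - 27, - 11.71,12/5, 3,5,57,60, 91]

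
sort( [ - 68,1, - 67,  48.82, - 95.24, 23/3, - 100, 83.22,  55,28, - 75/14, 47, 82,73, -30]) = [ - 100, -95.24, - 68, - 67, - 30, - 75/14, 1, 23/3, 28,47,48.82, 55, 73, 82,  83.22]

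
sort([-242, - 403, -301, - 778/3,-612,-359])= [  -  612, - 403,-359, - 301,  -  778/3, - 242 ] 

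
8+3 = 11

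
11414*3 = 34242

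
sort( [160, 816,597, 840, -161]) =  [-161, 160,597, 816,840]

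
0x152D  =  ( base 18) gd3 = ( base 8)12455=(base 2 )1010100101101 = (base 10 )5421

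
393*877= 344661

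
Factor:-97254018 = - 2^1 *3^2* 821^1*6581^1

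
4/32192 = 1/8048  =  0.00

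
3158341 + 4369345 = 7527686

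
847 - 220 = 627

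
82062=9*9118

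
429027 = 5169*83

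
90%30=0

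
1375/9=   1375/9  =  152.78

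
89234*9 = 803106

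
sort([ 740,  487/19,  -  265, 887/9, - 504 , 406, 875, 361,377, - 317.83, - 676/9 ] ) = [ - 504, - 317.83, - 265 , - 676/9, 487/19,887/9,  361 , 377,406,740, 875 ] 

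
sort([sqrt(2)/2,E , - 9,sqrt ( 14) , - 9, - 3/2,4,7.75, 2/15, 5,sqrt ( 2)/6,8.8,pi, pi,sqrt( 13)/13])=[ - 9, - 9, - 3/2,2/15,sqrt( 2 )/6, sqrt(13 ) /13,sqrt( 2)/2, E, pi,pi,sqrt( 14), 4, 5, 7.75,8.8 ] 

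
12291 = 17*723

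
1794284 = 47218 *38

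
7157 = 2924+4233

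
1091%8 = 3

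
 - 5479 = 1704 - 7183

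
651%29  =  13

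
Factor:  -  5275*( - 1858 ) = 9800950 = 2^1*5^2*211^1*929^1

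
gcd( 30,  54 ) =6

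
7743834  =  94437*82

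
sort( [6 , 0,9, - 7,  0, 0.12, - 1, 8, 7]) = [ - 7, - 1,0 , 0,  0.12, 6, 7 , 8 , 9]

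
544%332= 212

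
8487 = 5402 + 3085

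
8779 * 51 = 447729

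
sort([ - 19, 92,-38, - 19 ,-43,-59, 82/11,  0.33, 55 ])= [ - 59, -43, - 38,-19, - 19, 0.33, 82/11,55,92] 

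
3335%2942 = 393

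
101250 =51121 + 50129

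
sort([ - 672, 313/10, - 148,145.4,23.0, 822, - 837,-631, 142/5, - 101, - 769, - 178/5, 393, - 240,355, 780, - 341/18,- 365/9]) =[ - 837, - 769, - 672, - 631,-240, - 148, - 101,-365/9, - 178/5, - 341/18, 23.0, 142/5,313/10, 145.4,355 , 393, 780,822 ] 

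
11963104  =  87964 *136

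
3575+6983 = 10558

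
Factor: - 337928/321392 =-2^( - 1) * 379^( - 1)  *  797^1 =-797/758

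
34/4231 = 34/4231 = 0.01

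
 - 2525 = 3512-6037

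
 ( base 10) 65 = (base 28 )29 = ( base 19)38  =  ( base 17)3e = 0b1000001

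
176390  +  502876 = 679266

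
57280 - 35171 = 22109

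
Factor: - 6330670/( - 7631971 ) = 2^1*5^1 * 633067^1*7631971^( - 1) 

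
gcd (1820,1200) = 20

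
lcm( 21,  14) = 42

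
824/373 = 824/373= 2.21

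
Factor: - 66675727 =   -  29^1*2299163^1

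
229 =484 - 255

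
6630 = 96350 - 89720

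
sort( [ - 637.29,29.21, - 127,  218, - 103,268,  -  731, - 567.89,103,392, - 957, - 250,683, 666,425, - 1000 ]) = [ - 1000, - 957  ,-731, - 637.29, - 567.89, - 250,-127, - 103, 29.21, 103 , 218,268,392, 425, 666,  683] 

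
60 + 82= 142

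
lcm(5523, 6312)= 44184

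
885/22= 885/22 =40.23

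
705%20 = 5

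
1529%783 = 746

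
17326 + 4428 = 21754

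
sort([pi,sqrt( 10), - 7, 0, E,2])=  [ - 7, 0, 2, E, pi, sqrt(10)]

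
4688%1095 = 308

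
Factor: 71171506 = 2^1*7^1*61^1*83339^1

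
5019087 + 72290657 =77309744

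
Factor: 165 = 3^1 * 5^1*11^1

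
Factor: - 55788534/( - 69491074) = 27894267/34745537 = 3^3*71^1*14551^1*34745537^( - 1 ) 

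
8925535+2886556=11812091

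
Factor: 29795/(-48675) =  -101/165 = -  3^(  -  1)*5^( - 1 )*11^( - 1)*101^1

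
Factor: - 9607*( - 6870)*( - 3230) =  -2^2 * 3^1*5^2*13^1*17^1 * 19^1* 229^1* 739^1 = -213180290700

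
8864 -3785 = 5079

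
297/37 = 297/37= 8.03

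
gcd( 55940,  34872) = 4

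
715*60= 42900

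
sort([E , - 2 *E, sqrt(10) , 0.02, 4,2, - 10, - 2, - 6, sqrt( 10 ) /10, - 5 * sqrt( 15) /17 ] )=[ - 10, - 6, - 2*E, - 2, - 5*sqrt(15 ) /17 , 0.02 , sqrt( 10) /10 , 2, E, sqrt(10), 4]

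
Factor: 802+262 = 2^3*7^1*19^1 =1064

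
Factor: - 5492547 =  - 3^2*17^1* 35899^1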